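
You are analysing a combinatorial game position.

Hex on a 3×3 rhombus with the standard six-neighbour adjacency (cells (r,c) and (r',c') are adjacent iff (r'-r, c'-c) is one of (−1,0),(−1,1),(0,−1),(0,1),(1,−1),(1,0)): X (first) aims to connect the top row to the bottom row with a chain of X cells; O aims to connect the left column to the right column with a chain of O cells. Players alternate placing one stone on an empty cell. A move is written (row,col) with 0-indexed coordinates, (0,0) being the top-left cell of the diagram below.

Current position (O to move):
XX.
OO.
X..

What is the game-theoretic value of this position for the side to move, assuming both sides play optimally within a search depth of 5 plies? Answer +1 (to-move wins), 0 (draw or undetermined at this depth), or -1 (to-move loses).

value(XX./OO./X.., O) = +1

ply 1, O at XX./OO./X.. | (0,2)=+1→XXO/OO./X..*; (1,2)=+1→XX./OOO/X..; (2,1)=+1→XX./OO./XO.; (2,2)=+1→XX./OO./X.O
ply 2: XXO/OO./X.. is terminal -1 (X); from XX./OO./X.. depth 5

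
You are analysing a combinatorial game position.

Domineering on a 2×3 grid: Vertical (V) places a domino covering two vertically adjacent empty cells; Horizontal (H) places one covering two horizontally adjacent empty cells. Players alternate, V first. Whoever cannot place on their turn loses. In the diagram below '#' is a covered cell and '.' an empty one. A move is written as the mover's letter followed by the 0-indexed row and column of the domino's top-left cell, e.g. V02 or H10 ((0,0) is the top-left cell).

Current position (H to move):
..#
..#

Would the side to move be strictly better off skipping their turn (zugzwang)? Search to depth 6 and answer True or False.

[..#/..#] H move#1: H00:+1/###/..#*, H10:+1/..#/###
[###/..#] end (terminal -1, V#2); searched ..#/..# to 6
if H skipped the turn, V would face:
~ [..#/..#] V move#1: V00:+1/#.#/#.#*, V01:+1/.##/.##
~ [#.#/#.#] end (terminal -1, H#2); searched ..#/..# to 6
compare (H): move=+1 vs pass=-1

zugzwang(..#/..#, H) = False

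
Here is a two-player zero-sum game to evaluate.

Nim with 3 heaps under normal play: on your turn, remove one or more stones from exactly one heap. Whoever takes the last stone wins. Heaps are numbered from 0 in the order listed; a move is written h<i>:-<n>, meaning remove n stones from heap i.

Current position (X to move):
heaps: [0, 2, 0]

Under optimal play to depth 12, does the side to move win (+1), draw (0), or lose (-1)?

p1 X@[(0,2,0)]: h1:-1[(0,1,0)]-1 h1:-2[(0,0,0)]+1*
p2 O@[(0,0,0)] terminal -1; root [(0,2,0)] d12

value((0,2,0), X) = +1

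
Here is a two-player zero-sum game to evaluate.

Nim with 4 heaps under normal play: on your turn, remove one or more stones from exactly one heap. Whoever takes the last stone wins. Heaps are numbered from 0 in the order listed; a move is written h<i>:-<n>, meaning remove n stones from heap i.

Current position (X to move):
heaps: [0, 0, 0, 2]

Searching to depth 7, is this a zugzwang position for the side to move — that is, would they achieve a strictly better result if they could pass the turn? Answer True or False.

zugzwang((0,0,0,2), X) = False

p1 X@[(0,0,0,2)]: h3:-1[(0,0,0,1)]-1 h3:-2[(0,0,0,0)]+1*
p2 O@[(0,0,0,0)] terminal -1; root [(0,0,0,2)] d7
suppose X passes — search the same position with O to move:
pass> p1 O@[(0,0,0,2)]: h3:-1[(0,0,0,1)]-1 h3:-2[(0,0,0,0)]+1*
pass> p2 X@[(0,0,0,0)] terminal -1; root [(0,0,0,2)] d7
for X: play +1, pass -1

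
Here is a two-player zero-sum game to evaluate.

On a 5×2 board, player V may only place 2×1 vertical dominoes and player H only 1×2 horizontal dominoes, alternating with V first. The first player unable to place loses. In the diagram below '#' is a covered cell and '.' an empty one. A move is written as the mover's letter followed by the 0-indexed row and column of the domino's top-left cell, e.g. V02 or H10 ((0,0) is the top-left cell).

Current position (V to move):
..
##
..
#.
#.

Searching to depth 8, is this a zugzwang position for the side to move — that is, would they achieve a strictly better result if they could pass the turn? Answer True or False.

zugzwang(../##/../#./#., V) = False

p1 V@[../##/../#./#.]: V21[../##/.#/##/#.]-1* V31[../##/../##/##]-1
p2 H@[../##/.#/##/#.]: H00[##/##/.#/##/#.]+1*
p3 V@[##/##/.#/##/#.] terminal -1; root [../##/../#./#.] d8
suppose V passes — search the same position with H to move:
pass> p1 H@[../##/../#./#.]: H00[##/##/../#./#.]-1 H20[../##/##/#./#.]+1*
pass> p2 V@[../##/##/#./#.]: V31[../##/##/##/##]-1*
pass> p3 H@[../##/##/##/##]: H00[##/##/##/##/##]+1*
pass> p4 V@[##/##/##/##/##] terminal -1; root [../##/../#./#.] d8
for V: play -1, pass -1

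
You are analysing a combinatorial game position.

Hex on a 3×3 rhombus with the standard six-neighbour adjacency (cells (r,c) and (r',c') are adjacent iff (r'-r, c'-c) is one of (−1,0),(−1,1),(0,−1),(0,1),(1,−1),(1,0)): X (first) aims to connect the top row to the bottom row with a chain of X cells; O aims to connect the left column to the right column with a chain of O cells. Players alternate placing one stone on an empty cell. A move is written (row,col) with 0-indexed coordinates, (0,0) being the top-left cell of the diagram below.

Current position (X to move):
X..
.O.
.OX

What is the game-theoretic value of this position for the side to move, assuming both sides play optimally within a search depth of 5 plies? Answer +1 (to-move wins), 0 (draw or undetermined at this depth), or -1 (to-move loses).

value(X../.O./.OX, X) = -1

[X../.O./.OX] X move#1: (0,1):-1/XX./.O./.OX*, (0,2):-1/X.X/.O./.OX, (1,0):-1/X../XO./.OX, (1,2):-1/X../.OX/.OX, (2,0):-1/X../.O./XOX
[XX./.O./.OX] O move#2: (0,2):+1/XXO/.O./.OX*, (1,0):+1/XX./OO./.OX, (1,2):+1/XX./.OO/.OX, (2,0):+1/XX./.O./OOX
[XXO/.O./.OX] X move#3: (1,0):-1/XXO/XO./.OX*, (1,2):-1/XXO/.OX/.OX, (2,0):-1/XXO/.O./XOX
[XXO/XO./.OX] O move#4: (1,2):-1/XXO/XOO/.OX, (2,0):+1/XXO/XO./OOX*
[XXO/XO./OOX] end (terminal -1, X#5); searched X../.O./.OX to 5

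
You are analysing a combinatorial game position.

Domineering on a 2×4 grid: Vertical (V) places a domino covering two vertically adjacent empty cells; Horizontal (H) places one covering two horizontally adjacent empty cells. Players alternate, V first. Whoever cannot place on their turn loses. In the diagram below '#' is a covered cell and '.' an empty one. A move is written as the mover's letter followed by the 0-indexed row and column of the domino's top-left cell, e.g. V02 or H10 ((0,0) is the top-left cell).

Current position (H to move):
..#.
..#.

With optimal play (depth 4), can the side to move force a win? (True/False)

[..#./..#.] H move#1: H00:+1/###./..#.*, H10:+1/..#./###.
[###./..#.] V move#2: V03:-1/####/..##*
[####/..##] H move#3: H10:+1/####/####*
[####/####] end (terminal -1, V#4); searched ..#./..#. to 4

H winning at [..#./..#.]: True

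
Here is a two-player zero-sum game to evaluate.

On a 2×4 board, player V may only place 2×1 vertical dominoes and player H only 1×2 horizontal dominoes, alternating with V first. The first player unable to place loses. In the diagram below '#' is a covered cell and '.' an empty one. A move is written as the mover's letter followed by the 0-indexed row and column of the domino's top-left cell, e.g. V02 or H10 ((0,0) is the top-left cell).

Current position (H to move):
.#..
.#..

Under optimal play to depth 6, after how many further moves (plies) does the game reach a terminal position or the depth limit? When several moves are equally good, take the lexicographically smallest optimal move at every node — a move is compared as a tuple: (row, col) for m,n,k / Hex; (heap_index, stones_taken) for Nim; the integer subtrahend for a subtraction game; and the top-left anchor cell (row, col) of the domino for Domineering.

[.#../.#..] H move#1: H02:+1/.###/.#..*, H12:+1/.#../.###
[.###/.#..] V move#2: V00:-1/####/##..*
[####/##..] H move#3: H12:+1/####/####*
[####/####] end (terminal -1, V#4); searched .#../.#.. to 6

PV length from [.#../.#..]: 3 plies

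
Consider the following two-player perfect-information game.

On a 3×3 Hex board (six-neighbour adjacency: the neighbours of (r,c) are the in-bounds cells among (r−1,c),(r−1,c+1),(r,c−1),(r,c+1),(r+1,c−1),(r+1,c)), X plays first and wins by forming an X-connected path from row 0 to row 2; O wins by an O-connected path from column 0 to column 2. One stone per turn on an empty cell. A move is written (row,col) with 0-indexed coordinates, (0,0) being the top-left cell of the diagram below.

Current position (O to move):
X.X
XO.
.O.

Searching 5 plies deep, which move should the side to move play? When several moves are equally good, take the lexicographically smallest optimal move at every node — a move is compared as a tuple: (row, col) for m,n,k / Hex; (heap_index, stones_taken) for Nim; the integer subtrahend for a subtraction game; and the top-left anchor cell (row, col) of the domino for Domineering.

O's best at [X.X/XO./.O.]: (2,0)

ply 1, O at X.X/XO./.O. | (0,1)=-1→XOX/XO./.O.; (1,2)=-1→X.X/XOO/.O.; (2,0)=+1→X.X/XO./OO.*; (2,2)=-1→X.X/XO./.OO
ply 2, X at X.X/XO./OO. | (0,1)=-1→XXX/XO./OO.*; (1,2)=-1→X.X/XOX/OO.; (2,2)=-1→X.X/XO./OOX
ply 3, O at XXX/XO./OO. | (1,2)=+1→XXX/XOO/OO.*; (2,2)=+1→XXX/XO./OOO
ply 4: XXX/XOO/OO. is terminal -1 (X); from X.X/XO./.O. depth 5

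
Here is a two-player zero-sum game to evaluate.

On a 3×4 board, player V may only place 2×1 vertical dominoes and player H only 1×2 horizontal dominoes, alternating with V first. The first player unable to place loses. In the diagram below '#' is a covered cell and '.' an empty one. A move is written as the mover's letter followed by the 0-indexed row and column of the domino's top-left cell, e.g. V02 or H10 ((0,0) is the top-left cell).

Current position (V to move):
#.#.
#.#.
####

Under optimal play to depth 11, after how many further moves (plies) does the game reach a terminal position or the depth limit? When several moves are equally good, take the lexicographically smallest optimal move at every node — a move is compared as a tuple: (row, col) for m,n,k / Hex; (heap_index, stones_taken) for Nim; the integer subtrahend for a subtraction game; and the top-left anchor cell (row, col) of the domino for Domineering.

p1 V@[#.#./#.#./####]: V01[###./###./####]+1* V03[#.##/#.##/####]+1
p2 H@[###./###./####] terminal -1; root [#.#./#.#./####] d11

PV length from [#.#./#.#./####]: 1 ply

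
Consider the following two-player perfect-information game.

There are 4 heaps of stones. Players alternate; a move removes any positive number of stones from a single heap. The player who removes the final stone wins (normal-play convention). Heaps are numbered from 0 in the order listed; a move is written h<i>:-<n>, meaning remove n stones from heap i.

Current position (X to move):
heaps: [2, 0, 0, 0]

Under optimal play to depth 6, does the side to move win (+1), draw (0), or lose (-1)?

[(2,0,0,0)] X move#1: h0:-1:-1/(1,0,0,0), h0:-2:+1/(0,0,0,0)*
[(0,0,0,0)] end (terminal -1, O#2); searched (2,0,0,0) to 6

value((2,0,0,0), X) = +1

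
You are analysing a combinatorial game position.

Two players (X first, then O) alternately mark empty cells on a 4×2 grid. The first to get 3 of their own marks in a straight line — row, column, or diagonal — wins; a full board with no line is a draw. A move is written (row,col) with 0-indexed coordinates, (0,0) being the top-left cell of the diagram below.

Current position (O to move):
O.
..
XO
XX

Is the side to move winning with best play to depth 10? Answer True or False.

O winning at [O./../XO/XX]: False

[O./../XO/XX] O move#1: (0,1):-1/OO/../XO/XX, (1,0):+0/O./O./XO/XX*, (1,1):-1/O./.O/XO/XX
[O./O./XO/XX] X move#2: (0,1):+0/OX/O./XO/XX*, (1,1):+0/O./OX/XO/XX
[OX/O./XO/XX] O move#3: (1,1):+0/OX/OO/XO/XX*
[OX/OO/XO/XX] end (terminal +0, X#4); searched O./../XO/XX to 10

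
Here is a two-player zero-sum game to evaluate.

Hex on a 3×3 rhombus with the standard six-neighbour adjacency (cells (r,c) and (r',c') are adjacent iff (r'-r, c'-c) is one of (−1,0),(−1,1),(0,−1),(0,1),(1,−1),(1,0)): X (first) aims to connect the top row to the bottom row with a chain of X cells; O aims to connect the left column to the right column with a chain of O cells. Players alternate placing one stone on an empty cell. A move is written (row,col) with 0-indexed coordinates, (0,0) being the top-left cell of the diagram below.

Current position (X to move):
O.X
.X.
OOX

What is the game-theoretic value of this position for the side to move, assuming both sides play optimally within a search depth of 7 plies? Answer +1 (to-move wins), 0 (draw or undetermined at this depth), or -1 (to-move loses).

value(O.X/.X./OOX, X) = +1

[O.X/.X./OOX] X move#1: (0,1):-1/OXX/.X./OOX, (1,0):-1/O.X/XX./OOX, (1,2):+1/O.X/.XX/OOX*
[O.X/.XX/OOX] end (terminal -1, O#2); searched O.X/.X./OOX to 7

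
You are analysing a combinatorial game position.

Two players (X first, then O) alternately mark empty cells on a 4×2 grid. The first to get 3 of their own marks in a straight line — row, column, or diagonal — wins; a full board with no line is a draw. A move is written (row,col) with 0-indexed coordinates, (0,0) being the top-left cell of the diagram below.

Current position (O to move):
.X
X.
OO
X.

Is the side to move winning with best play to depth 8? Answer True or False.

ply 1, O at .X/X./OO/X. | (0,0)=+0→OX/X./OO/X.*; (1,1)=+0→.X/XO/OO/X.; (3,1)=+0→.X/X./OO/XO
ply 2, X at OX/X./OO/X. | (1,1)=+0→OX/XX/OO/X.*; (3,1)=+0→OX/X./OO/XX
ply 3, O at OX/XX/OO/X. | (3,1)=+0→OX/XX/OO/XO*
ply 4: OX/XX/OO/XO is terminal +0 (X); from .X/X./OO/X. depth 8

O winning at [.X/X./OO/X.]: False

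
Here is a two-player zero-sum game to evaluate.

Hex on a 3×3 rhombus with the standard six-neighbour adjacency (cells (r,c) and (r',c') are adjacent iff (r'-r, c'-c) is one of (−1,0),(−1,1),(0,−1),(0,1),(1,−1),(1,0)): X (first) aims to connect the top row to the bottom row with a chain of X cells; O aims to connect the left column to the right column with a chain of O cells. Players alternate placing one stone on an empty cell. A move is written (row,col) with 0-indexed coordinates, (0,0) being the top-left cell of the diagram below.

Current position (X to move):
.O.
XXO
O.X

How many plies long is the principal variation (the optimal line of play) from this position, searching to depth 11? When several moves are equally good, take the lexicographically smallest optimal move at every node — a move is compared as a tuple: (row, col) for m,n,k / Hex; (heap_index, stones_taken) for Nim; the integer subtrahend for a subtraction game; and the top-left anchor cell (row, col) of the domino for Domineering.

PV length from [.O./XXO/O.X]: 3 plies

ply 1, X at .O./XXO/O.X | (0,0)=-1→XO./XXO/O.X; (0,2)=-1→.OX/XXO/O.X; (2,1)=+1→.O./XXO/OXX*
ply 2, O at .O./XXO/OXX | (0,0)=-1→OO./XXO/OXX*; (0,2)=-1→.OO/XXO/OXX
ply 3, X at OO./XXO/OXX | (0,2)=+1→OOX/XXO/OXX*
ply 4: OOX/XXO/OXX is terminal -1 (O); from .O./XXO/O.X depth 11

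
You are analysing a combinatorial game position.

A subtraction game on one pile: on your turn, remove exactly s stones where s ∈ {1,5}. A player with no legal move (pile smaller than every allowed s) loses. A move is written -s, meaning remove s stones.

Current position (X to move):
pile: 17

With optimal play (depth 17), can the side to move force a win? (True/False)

ply 1, X at 17 | -1=+1→16*; -5=+1→12
ply 2, O at 16 | -1=-1→15*; -5=-1→11
ply 3, X at 15 | -1=+1→14*; -5=+1→10
ply 4, O at 14 | -1=-1→13*; -5=-1→9
ply 5, X at 13 | -1=+1→12*; -5=+1→8
ply 6, O at 12 | -1=-1→11*; -5=-1→7
ply 7, X at 11 | -1=+1→10*; -5=+1→6
ply 8, O at 10 | -1=-1→9*; -5=-1→5
ply 9, X at 9 | -1=+1→8*; -5=+1→4
ply 10, O at 8 | -1=-1→7*; -5=-1→3
ply 11, X at 7 | -1=+1→6*; -5=+1→2
ply 12, O at 6 | -1=-1→5*; -5=-1→1
ply 13, X at 5 | -1=+1→4*; -5=+1→0
ply 14, O at 4 | -1=-1→3*
ply 15, X at 3 | -1=+1→2*
ply 16, O at 2 | -1=-1→1*
ply 17, X at 1 | -1=+1→0*
ply 18: 0 is terminal -1 (O); from 17 depth 17

X winning at [17]: True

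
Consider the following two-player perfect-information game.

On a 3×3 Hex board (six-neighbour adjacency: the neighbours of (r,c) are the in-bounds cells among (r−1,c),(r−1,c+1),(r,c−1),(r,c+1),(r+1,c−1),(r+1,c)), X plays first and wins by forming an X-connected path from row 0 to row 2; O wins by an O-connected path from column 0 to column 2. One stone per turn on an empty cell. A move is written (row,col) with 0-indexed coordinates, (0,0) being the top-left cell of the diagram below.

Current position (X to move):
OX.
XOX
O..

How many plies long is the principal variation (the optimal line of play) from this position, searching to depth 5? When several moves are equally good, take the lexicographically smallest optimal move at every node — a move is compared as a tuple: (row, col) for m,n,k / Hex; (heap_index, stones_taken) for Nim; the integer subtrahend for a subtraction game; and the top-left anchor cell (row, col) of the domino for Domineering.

PV length from [OX./XOX/O..]: 3 plies

[OX./XOX/O..] X move#1: (0,2):+1/OXX/XOX/O..*, (2,1):-1/OX./XOX/OX., (2,2):-1/OX./XOX/O.X
[OXX/XOX/O..] O move#2: (2,1):-1/OXX/XOX/OO.*, (2,2):-1/OXX/XOX/O.O
[OXX/XOX/OO.] X move#3: (2,2):+1/OXX/XOX/OOX*
[OXX/XOX/OOX] end (terminal -1, O#4); searched OX./XOX/O.. to 5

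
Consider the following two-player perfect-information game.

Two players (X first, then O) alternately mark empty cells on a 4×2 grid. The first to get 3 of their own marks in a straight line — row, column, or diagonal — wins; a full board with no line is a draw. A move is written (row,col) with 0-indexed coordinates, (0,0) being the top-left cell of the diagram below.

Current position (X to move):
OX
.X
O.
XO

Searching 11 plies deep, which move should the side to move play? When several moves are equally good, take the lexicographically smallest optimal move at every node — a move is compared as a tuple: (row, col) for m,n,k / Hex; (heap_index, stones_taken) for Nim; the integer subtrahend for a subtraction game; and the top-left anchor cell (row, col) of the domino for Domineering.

X's best at [OX/.X/O./XO]: (2,1)

p1 X@[OX/.X/O./XO]: (1,0)[OX/XX/O./XO]+0 (2,1)[OX/.X/OX/XO]+1*
p2 O@[OX/.X/OX/XO] terminal -1; root [OX/.X/O./XO] d11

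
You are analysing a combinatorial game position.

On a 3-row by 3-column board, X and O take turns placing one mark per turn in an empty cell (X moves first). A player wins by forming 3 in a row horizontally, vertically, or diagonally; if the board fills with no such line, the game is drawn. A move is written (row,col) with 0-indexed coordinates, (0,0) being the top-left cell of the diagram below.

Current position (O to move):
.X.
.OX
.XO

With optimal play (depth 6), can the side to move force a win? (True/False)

O winning at [.X./.OX/.XO]: True

ply 1, O at .X./.OX/.XO | (0,0)=+1→OX./.OX/.XO*; (0,2)=+1→.XO/.OX/.XO; (1,0)=+0→.X./OOX/.XO; (2,0)=+1→.X./.OX/OXO
ply 2: OX./.OX/.XO is terminal -1 (X); from .X./.OX/.XO depth 6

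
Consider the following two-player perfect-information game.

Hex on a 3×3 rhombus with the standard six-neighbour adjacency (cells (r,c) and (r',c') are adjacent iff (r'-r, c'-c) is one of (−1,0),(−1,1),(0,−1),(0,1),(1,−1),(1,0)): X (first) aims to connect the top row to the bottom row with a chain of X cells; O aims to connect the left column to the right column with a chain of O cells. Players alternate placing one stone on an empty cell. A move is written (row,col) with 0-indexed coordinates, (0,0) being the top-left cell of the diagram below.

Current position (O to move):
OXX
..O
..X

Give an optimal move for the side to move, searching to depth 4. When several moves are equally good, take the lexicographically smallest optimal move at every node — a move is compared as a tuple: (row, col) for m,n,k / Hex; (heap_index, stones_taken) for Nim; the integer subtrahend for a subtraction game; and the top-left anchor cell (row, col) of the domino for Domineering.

ply 1, O at OXX/..O/..X | (1,0)=-1→OXX/O.O/..X; (1,1)=+1→OXX/.OO/..X*; (2,0)=+1→OXX/..O/O.X; (2,1)=-1→OXX/..O/.OX
ply 2, X at OXX/.OO/..X | (1,0)=-1→OXX/XOO/..X*; (2,0)=-1→OXX/.OO/X.X; (2,1)=-1→OXX/.OO/.XX
ply 3, O at OXX/XOO/..X | (2,0)=+1→OXX/XOO/O.X*; (2,1)=-1→OXX/XOO/.OX
ply 4: OXX/XOO/O.X is terminal -1 (X); from OXX/..O/..X depth 4

O's best at [OXX/..O/..X]: (1,1)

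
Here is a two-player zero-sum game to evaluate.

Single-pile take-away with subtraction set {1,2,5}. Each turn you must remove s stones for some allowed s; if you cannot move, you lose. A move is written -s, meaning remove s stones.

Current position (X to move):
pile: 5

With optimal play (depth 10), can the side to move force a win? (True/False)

[5] X move#1: -1:-1/4, -2:+1/3*, -5:+1/0
[3] O move#2: -1:-1/2*, -2:-1/1
[2] X move#3: -1:-1/1, -2:+1/0*
[0] end (terminal -1, O#4); searched 5 to 10

X winning at [5]: True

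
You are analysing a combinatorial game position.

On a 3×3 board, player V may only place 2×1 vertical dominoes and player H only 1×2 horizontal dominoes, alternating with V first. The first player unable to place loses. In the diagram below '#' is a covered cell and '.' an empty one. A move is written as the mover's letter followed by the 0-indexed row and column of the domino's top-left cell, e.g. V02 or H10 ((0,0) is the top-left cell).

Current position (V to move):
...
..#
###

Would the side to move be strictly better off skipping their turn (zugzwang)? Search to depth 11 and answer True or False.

p1 V@[.../..#/###]: V00[#../#.#/###]-1 V01[.#./.##/###]+1*
p2 H@[.#./.##/###] terminal -1; root [.../..#/###] d11
if V skipped the turn, H would face:
~ p1 H@[.../..#/###]: H00[##./..#/###]+1* H01[.##/..#/###]-1 H10[.../###/###]+1
~ p2 V@[##./..#/###] terminal -1; root [.../..#/###] d11
compare (V): move=+1 vs pass=-1

zugzwang(.../..#/###, V) = False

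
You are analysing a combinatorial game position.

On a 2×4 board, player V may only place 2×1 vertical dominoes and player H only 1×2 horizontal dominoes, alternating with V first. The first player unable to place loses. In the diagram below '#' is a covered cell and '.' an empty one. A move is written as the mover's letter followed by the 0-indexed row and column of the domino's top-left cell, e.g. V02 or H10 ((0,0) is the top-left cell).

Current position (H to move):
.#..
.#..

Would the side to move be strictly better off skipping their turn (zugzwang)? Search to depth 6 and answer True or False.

[.#../.#..] H move#1: H02:+1/.###/.#..*, H12:+1/.#../.###
[.###/.#..] V move#2: V00:-1/####/##..*
[####/##..] H move#3: H12:+1/####/####*
[####/####] end (terminal -1, V#4); searched .#../.#.. to 6
suppose H passes — search the same position with V to move:
pass> [.#../.#..] V move#1: V00:-1/##../##.., V02:+1/.##./.##.*, V03:+1/.#.#/.#.#
pass> [.##./.##.] end (terminal -1, H#2); searched .#../.#.. to 6
for H: play +1, pass -1

zugzwang(.#../.#.., H) = False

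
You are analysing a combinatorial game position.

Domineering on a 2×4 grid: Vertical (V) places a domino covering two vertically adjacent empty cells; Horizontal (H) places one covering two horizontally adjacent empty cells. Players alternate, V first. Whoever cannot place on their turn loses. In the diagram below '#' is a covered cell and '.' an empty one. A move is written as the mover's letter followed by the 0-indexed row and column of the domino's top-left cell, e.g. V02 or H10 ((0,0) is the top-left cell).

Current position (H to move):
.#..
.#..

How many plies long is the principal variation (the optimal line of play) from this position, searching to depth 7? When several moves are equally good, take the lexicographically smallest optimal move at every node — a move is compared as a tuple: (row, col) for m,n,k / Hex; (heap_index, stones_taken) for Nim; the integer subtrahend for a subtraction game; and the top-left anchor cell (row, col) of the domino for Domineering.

PV length from [.#../.#..]: 3 plies

p1 H@[.#../.#..]: H02[.###/.#..]+1* H12[.#../.###]+1
p2 V@[.###/.#..]: V00[####/##..]-1*
p3 H@[####/##..]: H12[####/####]+1*
p4 V@[####/####] terminal -1; root [.#../.#..] d7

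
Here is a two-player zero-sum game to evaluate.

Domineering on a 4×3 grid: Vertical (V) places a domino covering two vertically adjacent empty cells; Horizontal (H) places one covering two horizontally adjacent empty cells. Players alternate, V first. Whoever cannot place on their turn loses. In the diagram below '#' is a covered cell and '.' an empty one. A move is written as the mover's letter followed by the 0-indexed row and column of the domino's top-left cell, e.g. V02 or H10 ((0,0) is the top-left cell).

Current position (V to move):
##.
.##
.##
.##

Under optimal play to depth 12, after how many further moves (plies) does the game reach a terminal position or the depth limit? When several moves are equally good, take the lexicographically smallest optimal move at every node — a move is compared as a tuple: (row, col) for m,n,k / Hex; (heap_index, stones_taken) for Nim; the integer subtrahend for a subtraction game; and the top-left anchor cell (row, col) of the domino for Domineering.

[##./.##/.##/.##] V move#1: V10:+1/##./###/###/.##*, V20:+1/##./.##/###/###
[##./###/###/.##] end (terminal -1, H#2); searched ##./.##/.##/.## to 12

PV length from [##./.##/.##/.##]: 1 ply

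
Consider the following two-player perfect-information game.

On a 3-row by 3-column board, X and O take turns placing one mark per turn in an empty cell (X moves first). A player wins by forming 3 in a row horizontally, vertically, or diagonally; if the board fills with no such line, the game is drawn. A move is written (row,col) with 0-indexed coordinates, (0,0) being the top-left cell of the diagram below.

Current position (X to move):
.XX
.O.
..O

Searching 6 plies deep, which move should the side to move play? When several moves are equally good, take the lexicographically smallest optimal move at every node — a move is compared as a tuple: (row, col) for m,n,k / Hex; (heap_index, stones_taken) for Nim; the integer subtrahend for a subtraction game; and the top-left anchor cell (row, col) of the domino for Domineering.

X's best at [.XX/.O./..O]: (0,0)

ply 1, X at .XX/.O./..O | (0,0)=+1→XXX/.O./..O*; (1,0)=-1→.XX/XO./..O; (1,2)=-1→.XX/.OX/..O; (2,0)=-1→.XX/.O./X.O; (2,1)=-1→.XX/.O./.XO
ply 2: XXX/.O./..O is terminal -1 (O); from .XX/.O./..O depth 6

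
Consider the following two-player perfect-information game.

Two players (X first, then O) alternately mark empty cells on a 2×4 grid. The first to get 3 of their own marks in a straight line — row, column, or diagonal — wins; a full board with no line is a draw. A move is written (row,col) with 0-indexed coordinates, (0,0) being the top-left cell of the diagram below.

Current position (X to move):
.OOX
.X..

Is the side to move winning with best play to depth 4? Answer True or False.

ply 1, X at .OOX/.X.. | (0,0)=+0→XOOX/.X..*; (1,0)=-1→.OOX/XX..; (1,2)=-1→.OOX/.XX.; (1,3)=-1→.OOX/.X.X
ply 2, O at XOOX/.X.. | (1,0)=+0→XOOX/OX..*; (1,2)=+0→XOOX/.XO.; (1,3)=+0→XOOX/.X.O
ply 3, X at XOOX/OX.. | (1,2)=+0→XOOX/OXX.*; (1,3)=+0→XOOX/OX.X
ply 4, O at XOOX/OXX. | (1,3)=+0→XOOX/OXXO*
ply 5: XOOX/OXXO is terminal +0 (X); from .OOX/.X.. depth 4

X winning at [.OOX/.X..]: False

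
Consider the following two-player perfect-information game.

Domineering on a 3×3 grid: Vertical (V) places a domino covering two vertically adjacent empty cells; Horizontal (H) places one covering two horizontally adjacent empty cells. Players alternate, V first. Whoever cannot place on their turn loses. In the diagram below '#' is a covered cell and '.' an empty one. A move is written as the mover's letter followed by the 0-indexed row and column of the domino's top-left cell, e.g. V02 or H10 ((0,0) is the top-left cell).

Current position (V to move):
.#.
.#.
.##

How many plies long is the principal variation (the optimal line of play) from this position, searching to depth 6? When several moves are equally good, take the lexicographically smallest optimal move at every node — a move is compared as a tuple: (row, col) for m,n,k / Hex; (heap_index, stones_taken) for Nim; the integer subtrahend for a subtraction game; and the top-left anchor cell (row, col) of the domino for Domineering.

PV length from [.#./.#./.##]: 1 ply

p1 V@[.#./.#./.##]: V00[##./##./.##]+1* V02[.##/.##/.##]+1 V10[.#./##./###]+1
p2 H@[##./##./.##] terminal -1; root [.#./.#./.##] d6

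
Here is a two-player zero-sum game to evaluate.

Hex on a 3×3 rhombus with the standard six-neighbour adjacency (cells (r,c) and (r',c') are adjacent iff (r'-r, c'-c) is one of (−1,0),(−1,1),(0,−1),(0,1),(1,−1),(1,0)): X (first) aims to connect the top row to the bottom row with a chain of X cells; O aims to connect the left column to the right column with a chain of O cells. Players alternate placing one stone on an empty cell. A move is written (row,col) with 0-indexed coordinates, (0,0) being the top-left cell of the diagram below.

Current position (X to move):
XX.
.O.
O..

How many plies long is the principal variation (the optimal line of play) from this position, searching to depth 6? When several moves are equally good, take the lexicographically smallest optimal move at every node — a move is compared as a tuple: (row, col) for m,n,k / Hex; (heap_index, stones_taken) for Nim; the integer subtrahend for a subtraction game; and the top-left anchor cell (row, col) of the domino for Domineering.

PV length from [XX./.O./O..]: 2 plies

ply 1, X at XX./.O./O.. | (0,2)=-1→XXX/.O./O..*; (1,0)=-1→XX./XO./O..; (1,2)=-1→XX./.OX/O..; (2,1)=-1→XX./.O./OX.; (2,2)=-1→XX./.O./O.X
ply 2, O at XXX/.O./O.. | (1,0)=-1→XXX/OO./O..; (1,2)=+1→XXX/.OO/O..*; (2,1)=+1→XXX/.O./OO.; (2,2)=+1→XXX/.O./O.O
ply 3: XXX/.OO/O.. is terminal -1 (X); from XX./.O./O.. depth 6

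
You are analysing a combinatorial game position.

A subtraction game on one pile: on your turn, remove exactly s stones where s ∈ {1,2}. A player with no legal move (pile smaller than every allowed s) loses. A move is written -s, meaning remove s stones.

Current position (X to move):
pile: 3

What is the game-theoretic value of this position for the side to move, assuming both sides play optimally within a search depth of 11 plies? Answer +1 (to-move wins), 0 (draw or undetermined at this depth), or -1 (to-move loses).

p1 X@[3]: -1[2]-1* -2[1]-1
p2 O@[2]: -1[1]-1 -2[0]+1*
p3 X@[0] terminal -1; root [3] d11

value(3, X) = -1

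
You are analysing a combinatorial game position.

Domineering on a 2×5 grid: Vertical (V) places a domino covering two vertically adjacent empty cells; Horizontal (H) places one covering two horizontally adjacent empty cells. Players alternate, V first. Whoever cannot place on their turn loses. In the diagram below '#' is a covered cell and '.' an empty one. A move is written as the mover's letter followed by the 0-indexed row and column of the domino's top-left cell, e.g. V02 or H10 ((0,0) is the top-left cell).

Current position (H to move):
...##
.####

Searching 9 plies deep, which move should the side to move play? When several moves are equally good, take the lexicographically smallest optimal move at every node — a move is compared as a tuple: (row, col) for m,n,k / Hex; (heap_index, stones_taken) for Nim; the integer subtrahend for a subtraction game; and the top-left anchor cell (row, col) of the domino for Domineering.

ply 1, H at ...##/.#### | H00=+1→##.##/.####*; H01=-1→.####/.####
ply 2: ##.##/.#### is terminal -1 (V); from ...##/.#### depth 9

H's best at [...##/.####]: H00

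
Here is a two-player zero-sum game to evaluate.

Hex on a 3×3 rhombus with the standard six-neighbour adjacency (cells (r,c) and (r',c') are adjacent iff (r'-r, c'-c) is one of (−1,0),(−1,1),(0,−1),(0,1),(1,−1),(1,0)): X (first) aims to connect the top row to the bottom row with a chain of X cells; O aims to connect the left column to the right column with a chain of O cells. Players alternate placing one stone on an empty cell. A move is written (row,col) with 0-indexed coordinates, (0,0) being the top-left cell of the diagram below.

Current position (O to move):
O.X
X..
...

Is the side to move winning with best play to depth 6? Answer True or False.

O winning at [O.X/X../...]: False

ply 1, O at O.X/X../... | (0,1)=-1→OOX/X../...*; (1,1)=-1→O.X/XO./...; (1,2)=-1→O.X/X.O/...; (2,0)=-1→O.X/X../O..; (2,1)=-1→O.X/X../.O.; (2,2)=-1→O.X/X../..O
ply 2, X at OOX/X../... | (1,1)=+1→OOX/XX./...*; (1,2)=+1→OOX/X.X/...; (2,0)=+1→OOX/X../X..; (2,1)=+1→OOX/X../.X.; (2,2)=+1→OOX/X../..X
ply 3, O at OOX/XX./... | (1,2)=-1→OOX/XXO/...*; (2,0)=-1→OOX/XX./O..; (2,1)=-1→OOX/XX./.O.; (2,2)=-1→OOX/XX./..O
ply 4, X at OOX/XXO/... | (2,0)=+1→OOX/XXO/X..*; (2,1)=+1→OOX/XXO/.X.; (2,2)=+1→OOX/XXO/..X
ply 5: OOX/XXO/X.. is terminal -1 (O); from O.X/X../... depth 6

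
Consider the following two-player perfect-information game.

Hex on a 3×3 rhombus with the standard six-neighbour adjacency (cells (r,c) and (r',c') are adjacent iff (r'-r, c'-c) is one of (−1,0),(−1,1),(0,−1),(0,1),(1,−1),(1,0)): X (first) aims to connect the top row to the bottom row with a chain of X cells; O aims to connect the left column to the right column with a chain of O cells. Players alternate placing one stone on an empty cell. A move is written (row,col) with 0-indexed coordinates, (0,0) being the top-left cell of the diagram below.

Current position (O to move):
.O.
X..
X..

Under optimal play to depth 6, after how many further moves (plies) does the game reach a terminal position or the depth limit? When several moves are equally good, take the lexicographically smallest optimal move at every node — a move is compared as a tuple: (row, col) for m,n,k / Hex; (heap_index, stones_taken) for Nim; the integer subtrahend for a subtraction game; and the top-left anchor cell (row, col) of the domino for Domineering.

ply 1, O at .O./X../X.. | (0,0)=-1→OO./X../X..*; (0,2)=-1→.OO/X../X..; (1,1)=-1→.O./XO./X..; (1,2)=-1→.O./X.O/X..; (2,1)=-1→.O./X../XO.; (2,2)=-1→.O./X../X.O
ply 2, X at OO./X../X.. | (0,2)=+1→OOX/X../X..*; (1,1)=-1→OO./XX./X..; (1,2)=-1→OO./X.X/X..; (2,1)=-1→OO./X../XX.; (2,2)=-1→OO./X../X.X
ply 3, O at OOX/X../X.. | (1,1)=-1→OOX/XO./X..*; (1,2)=-1→OOX/X.O/X..; (2,1)=-1→OOX/X../XO.; (2,2)=-1→OOX/X../X.O
ply 4, X at OOX/XO./X.. | (1,2)=+1→OOX/XOX/X..*; (2,1)=-1→OOX/XO./XX.; (2,2)=-1→OOX/XO./X.X
ply 5, O at OOX/XOX/X.. | (2,1)=-1→OOX/XOX/XO.*; (2,2)=-1→OOX/XOX/X.O
ply 6, X at OOX/XOX/XO. | (2,2)=+1→OOX/XOX/XOX*
ply 7: OOX/XOX/XOX is terminal -1 (O); from .O./X../X.. depth 6

PV length from [.O./X../X..]: 6 plies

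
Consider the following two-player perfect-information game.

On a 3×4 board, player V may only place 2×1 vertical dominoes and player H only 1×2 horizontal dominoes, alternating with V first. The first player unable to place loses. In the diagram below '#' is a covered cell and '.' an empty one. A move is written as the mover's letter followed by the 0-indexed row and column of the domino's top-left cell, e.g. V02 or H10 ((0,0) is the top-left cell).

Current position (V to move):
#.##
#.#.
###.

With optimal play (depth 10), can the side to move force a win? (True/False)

V winning at [#.##/#.#./###.]: True

[#.##/#.#./###.] V move#1: V01:+1/####/###./###.*, V13:+1/#.##/#.##/####
[####/###./###.] end (terminal -1, H#2); searched #.##/#.#./###. to 10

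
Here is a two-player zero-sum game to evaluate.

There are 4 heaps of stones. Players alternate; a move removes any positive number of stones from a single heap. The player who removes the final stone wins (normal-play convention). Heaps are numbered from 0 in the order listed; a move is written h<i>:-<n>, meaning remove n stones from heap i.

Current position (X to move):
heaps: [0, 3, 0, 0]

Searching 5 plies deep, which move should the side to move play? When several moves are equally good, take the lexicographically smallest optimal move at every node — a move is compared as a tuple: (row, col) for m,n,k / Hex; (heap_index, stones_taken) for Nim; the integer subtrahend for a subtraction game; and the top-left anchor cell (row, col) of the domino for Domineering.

ply 1, X at (0,3,0,0) | h1:-1=-1→(0,2,0,0); h1:-2=-1→(0,1,0,0); h1:-3=+1→(0,0,0,0)*
ply 2: (0,0,0,0) is terminal -1 (O); from (0,3,0,0) depth 5

X's best at [(0,3,0,0)]: h1:-3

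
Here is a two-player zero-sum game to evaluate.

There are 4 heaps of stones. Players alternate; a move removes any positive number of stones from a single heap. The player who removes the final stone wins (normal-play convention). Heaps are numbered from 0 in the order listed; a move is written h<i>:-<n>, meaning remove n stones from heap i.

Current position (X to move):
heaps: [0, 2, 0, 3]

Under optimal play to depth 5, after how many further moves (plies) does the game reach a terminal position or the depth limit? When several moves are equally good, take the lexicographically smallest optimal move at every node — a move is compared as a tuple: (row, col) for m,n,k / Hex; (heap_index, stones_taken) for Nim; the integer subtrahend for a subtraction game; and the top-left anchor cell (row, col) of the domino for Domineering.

PV length from [(0,2,0,3)]: 5 plies

[(0,2,0,3)] X move#1: h1:-1:-1/(0,1,0,3), h1:-2:-1/(0,0,0,3), h3:-1:+1/(0,2,0,2)*, h3:-2:-1/(0,2,0,1), h3:-3:-1/(0,2,0,0)
[(0,2,0,2)] O move#2: h1:-1:-1/(0,1,0,2)*, h1:-2:-1/(0,0,0,2), h3:-1:-1/(0,2,0,1), h3:-2:-1/(0,2,0,0)
[(0,1,0,2)] X move#3: h1:-1:-1/(0,0,0,2), h3:-1:+1/(0,1,0,1)*, h3:-2:-1/(0,1,0,0)
[(0,1,0,1)] O move#4: h1:-1:-1/(0,0,0,1)*, h3:-1:-1/(0,1,0,0)
[(0,0,0,1)] X move#5: h3:-1:+1/(0,0,0,0)*
[(0,0,0,0)] end (terminal -1, O#6); searched (0,2,0,3) to 5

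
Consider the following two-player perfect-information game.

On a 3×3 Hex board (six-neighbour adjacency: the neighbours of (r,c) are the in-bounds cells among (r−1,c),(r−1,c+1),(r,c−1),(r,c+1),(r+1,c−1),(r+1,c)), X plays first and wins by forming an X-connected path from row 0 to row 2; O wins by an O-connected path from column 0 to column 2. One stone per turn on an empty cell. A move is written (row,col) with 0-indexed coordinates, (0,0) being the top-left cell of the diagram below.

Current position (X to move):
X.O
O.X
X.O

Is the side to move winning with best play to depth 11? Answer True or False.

X winning at [X.O/O.X/X.O]: False

ply 1, X at X.O/O.X/X.O | (0,1)=-1→XXO/O.X/X.O*; (1,1)=-1→X.O/OXX/X.O; (2,1)=-1→X.O/O.X/XXO
ply 2, O at XXO/O.X/X.O | (1,1)=+1→XXO/OOX/X.O*; (2,1)=-1→XXO/O.X/XOO
ply 3: XXO/OOX/X.O is terminal -1 (X); from X.O/O.X/X.O depth 11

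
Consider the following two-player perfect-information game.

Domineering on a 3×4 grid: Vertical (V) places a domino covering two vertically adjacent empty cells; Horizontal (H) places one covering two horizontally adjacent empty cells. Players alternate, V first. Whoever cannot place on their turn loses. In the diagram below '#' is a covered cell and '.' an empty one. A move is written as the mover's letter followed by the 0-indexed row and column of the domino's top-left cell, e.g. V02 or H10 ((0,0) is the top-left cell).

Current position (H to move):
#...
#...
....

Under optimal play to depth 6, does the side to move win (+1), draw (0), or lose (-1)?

value(#.../#.../...., H) = +1

ply 1, H at #.../#.../.... | H01=-1→###./#.../....; H02=-1→#.##/#.../....; H11=+1→#.../###./....*; H12=+1→#.../#.##/....; H20=-1→#.../#.../##..; H21=-1→#.../#.../.##.; H22=-1→#.../#.../..##
ply 2, V at #.../###./.... | V03=-1→#..#/####/....*; V13=-1→#.../####/...#
ply 3, H at #..#/####/.... | H01=+1→####/####/....*; H20=+1→#..#/####/##..; H21=+1→#..#/####/.##.; H22=+1→#..#/####/..##
ply 4: ####/####/.... is terminal -1 (V); from #.../#.../.... depth 6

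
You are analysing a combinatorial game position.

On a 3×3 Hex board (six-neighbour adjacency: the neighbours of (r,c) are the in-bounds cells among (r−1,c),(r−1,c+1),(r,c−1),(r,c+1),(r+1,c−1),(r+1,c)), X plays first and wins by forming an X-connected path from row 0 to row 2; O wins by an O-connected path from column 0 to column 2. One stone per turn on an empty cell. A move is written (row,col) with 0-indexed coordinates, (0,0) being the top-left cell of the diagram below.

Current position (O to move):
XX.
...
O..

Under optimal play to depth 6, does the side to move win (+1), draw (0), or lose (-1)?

p1 O@[XX./.../O..]: (0,2)[XXO/.../O..]+1* (1,0)[XX./O../O..]-1 (1,1)[XX./.O./O..]+1 (1,2)[XX./..O/O..]+1 (2,1)[XX./.../OO.]+1 (2,2)[XX./.../O.O]+1
p2 X@[XXO/.../O..]: (1,0)[XXO/X../O..]-1* (1,1)[XXO/.X./O..]-1 (1,2)[XXO/..X/O..]-1 (2,1)[XXO/.../OX.]-1 (2,2)[XXO/.../O.X]-1
p3 O@[XXO/X../O..]: (1,1)[XXO/XO./O..]+1* (1,2)[XXO/X.O/O..]+1 (2,1)[XXO/X../OO.]+1 (2,2)[XXO/X../O.O]+1
p4 X@[XXO/XO./O..] terminal -1; root [XX./.../O..] d6

value(XX./.../O.., O) = +1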